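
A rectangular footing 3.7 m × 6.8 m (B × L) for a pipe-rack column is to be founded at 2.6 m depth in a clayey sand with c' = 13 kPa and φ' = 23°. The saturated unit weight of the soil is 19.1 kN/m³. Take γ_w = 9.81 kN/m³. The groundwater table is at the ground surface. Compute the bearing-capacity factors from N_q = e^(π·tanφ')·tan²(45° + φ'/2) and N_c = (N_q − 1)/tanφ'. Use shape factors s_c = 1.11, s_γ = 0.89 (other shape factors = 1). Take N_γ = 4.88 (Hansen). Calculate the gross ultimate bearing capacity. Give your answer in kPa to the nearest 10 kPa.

q_ult ≈ 540 kPa

tan23° = 0.4245, so N_q = e^(π×0.4245)·tan²(56.5°) = 3.794 × 2.283 = 8.66.
N_c = (8.66 − 1)/tan23° = 18.05.
γ' = 19.1 − 9.81 = 9.29 kN/m³ (submerged throughout). q = 9.29 × 2.6 = 24.154 kPa; the same γ' applies in the ½γBN_γ term.
c·N_c·s_c = 13 × 18.049 × 1.11 = 260.44 kPa
q·N_q = 24.154 × 8.6612 = 209.2 kPa
0.5·γ·B·N_γ·s_γ = 0.5 × 9.29 × 3.7 × 4.88 × 0.89 = 74.644 kPa
q_ult = 260.44 + 209.2 + 74.644 = 544.29 kPa.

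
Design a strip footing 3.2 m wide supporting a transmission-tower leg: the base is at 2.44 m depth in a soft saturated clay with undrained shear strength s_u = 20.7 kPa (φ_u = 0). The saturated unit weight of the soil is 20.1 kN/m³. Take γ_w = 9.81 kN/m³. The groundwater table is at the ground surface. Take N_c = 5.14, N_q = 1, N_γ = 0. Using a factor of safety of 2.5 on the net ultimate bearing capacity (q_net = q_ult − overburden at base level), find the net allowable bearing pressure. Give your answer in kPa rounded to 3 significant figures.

q_all(net) ≈ 42.6 kPa

γ' = 20.1 − 9.81 = 10.29 kN/m³ (submerged throughout). q = 10.29 × 2.44 = 25.108 kPa.
c·N_c = 20.7 × 5.14 = 106.4 kPa
q·N_q = 25.108 × 1 = 25.108 kPa
q_ult = 106.4 + 25.108 = 131.51 kPa.
q_net = 131.51 − 25.108 = 106.4 kPa.
q_all(net) = 106.4 / 2.5 = 42.559 kPa.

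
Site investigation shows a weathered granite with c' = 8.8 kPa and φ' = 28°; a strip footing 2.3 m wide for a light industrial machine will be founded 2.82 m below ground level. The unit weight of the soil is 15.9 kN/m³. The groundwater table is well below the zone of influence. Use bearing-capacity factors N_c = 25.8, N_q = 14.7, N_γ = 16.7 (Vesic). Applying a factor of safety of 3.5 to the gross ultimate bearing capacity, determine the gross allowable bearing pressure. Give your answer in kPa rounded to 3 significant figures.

q_all ≈ 340 kPa

Overburden at base level: q = 15.9 × 2.82 = 44.838 kPa.
Cohesion term c·N_c = 8.8 × 25.8 = 227.04 kPa; surcharge term q·N_q = 44.838 × 14.7 = 659.12 kPa; self-weight term 0.5·γ·B·N_γ = 0.5 × 15.9 × 2.3 × 16.7 = 305.36 kPa.
q_ult = 227.04 + 659.12 + 305.36 = 1191.5 kPa.
q_all = q_ult / FS = 1191.5 / 3.5 = 340.43 kPa.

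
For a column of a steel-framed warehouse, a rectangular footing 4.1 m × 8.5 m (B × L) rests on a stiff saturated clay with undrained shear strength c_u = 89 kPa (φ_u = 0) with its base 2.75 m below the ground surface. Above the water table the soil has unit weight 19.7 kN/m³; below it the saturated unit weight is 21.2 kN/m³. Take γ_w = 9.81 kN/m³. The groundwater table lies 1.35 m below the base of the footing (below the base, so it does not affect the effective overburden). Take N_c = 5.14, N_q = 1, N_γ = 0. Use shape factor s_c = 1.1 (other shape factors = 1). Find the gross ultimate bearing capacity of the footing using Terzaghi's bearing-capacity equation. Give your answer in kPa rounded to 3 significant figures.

q_ult ≈ 557 kPa

Effective surcharge at the founding depth q = γ·D_f = 19.7 × 2.75 = 54.175 kPa.
q_ult = c·N_c·s_c + q·N_q
     = 89 × 5.14 × 1.1 + 54.175 × 1
     = 503.21 + 54.175 = 557.38 kPa.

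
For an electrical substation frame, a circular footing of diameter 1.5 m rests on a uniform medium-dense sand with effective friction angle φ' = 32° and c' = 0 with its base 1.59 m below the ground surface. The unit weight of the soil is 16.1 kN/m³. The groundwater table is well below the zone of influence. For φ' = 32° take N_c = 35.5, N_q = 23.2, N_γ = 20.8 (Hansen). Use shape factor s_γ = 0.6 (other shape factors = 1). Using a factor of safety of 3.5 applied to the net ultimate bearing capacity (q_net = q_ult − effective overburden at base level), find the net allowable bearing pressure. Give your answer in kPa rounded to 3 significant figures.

q_all(net) ≈ 205 kPa

Overburden at base level: q = 16.1 × 1.59 = 25.599 kPa.
Surcharge term q·N_q = 25.599 × 23.2 = 593.9 kPa; self-weight term 0.5·γ·B·N_γ·s_γ = 0.5 × 16.1 × 1.5 × 20.8 × 0.6 = 150.7 kPa.
q_ult = 593.9 + 150.7 = 744.59 kPa.
Net ultimate: q_net = 744.59 − 25.599 = 718.99 kPa.
q_all(net) = 718.99 / 3.5 = 205.43 kPa.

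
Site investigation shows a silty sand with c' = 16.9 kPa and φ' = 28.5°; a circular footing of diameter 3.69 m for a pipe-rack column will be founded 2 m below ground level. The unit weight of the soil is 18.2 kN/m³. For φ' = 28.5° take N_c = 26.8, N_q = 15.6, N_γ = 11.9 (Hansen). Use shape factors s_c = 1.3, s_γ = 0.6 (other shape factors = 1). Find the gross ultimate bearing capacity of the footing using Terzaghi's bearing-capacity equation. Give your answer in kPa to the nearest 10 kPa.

q = γ·D_f = 18.2 × 2 = 36.4 kPa.
c·N_c·s_c = 16.9 × 26.8 × 1.3 = 588.8 kPa
q·N_q = 36.4 × 15.6 = 567.84 kPa
0.5·γ·B·N_γ·s_γ = 0.5 × 18.2 × 3.69 × 11.9 × 0.6 = 239.75 kPa
q_ult = 588.8 + 567.84 + 239.75 = 1396.4 kPa.

q_ult ≈ 1400 kPa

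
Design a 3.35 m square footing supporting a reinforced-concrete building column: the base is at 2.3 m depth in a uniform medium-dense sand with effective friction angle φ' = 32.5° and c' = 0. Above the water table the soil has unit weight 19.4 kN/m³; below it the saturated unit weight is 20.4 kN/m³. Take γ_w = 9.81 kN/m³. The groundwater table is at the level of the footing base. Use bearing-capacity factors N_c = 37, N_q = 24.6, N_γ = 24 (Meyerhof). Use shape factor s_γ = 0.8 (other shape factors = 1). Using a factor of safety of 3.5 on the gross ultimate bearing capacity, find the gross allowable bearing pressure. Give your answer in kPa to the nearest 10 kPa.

q = γ·D_f = 19.4 × 2.3 = 44.62 kPa.
For the ½γBN_γ term take γ' = 20.4 − 9.81 = 10.59 kN/m³ (soil below base is submerged).
q·N_q = 44.62 × 24.6 = 1097.7 kPa
0.5·γ·B·N_γ·s_γ = 0.5 × 10.59 × 3.35 × 24 × 0.8 = 340.57 kPa
q_ult = 1097.7 + 340.57 = 1438.2 kPa.
q_all = 1438.2 / 3.5 = 410.92 kPa.

q_all ≈ 410 kPa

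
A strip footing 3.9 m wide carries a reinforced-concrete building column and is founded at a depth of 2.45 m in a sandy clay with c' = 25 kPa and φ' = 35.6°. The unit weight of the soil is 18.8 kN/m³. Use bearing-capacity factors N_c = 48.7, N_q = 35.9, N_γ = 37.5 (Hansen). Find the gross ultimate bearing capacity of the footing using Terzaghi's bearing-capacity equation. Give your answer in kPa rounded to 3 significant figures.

q_ult ≈ 4250 kPa

q = γ·D_f = 18.8 × 2.45 = 46.06 kPa.
c·N_c = 25 × 48.7 = 1217.5 kPa
q·N_q = 46.06 × 35.9 = 1653.6 kPa
0.5·γ·B·N_γ = 0.5 × 18.8 × 3.9 × 37.5 = 1374.8 kPa
q_ult = 1217.5 + 1653.6 + 1374.8 = 4245.8 kPa.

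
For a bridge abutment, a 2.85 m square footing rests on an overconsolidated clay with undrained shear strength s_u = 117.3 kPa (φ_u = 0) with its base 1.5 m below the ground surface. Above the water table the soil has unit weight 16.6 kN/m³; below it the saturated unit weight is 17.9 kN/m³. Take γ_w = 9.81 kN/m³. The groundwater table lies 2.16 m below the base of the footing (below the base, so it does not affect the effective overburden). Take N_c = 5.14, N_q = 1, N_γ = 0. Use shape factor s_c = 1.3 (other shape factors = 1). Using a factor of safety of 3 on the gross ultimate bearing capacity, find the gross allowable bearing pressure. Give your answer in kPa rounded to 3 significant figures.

q_all ≈ 270 kPa

q = γ·D_f = 16.6 × 1.5 = 24.9 kPa.
c·N_c·s_c = 117.3 × 5.14 × 1.3 = 783.8 kPa
q·N_q = 24.9 × 1 = 24.9 kPa
q_ult = 783.8 + 24.9 = 808.7 kPa.
q_all = 808.7 / 3 = 269.57 kPa.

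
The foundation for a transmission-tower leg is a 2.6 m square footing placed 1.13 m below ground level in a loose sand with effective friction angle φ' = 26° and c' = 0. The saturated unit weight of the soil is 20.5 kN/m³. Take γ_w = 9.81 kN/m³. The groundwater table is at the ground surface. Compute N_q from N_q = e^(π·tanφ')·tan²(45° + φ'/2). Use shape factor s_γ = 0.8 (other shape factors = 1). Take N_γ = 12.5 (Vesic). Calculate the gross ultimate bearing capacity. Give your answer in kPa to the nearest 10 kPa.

q_ult ≈ 280 kPa

tan26° = 0.4877, so N_q = e^(π×0.4877)·tan²(58°) = 4.629 × 2.561 = 11.85.
With the water table at the surface the whole profile is submerged: γ' = 20.5 − 9.81 = 10.69 kN/m³, so q = γ'·D_f = 12.08 kPa; the same γ' applies in the ½γBN_γ term.
q_ult = q·N_q + 0.5·γ·B·N_γ·s_γ
     = 12.08 × 11.854 + 0.5 × 10.69 × 2.6 × 12.5 × 0.8
     = 143.2 + 138.97 = 282.17 kPa.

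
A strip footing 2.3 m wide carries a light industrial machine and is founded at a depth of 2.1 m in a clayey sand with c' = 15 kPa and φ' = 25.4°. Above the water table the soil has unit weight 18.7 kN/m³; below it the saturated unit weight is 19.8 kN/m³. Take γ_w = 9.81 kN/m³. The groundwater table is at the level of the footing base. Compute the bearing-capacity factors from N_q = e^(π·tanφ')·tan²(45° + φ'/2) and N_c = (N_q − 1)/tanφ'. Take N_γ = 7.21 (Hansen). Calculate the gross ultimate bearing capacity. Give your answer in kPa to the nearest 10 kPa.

tan25.4° = 0.4748, so N_q = e^(π×0.4748)·tan²(57.7°) = 4.445 × 2.502 = 11.12.
N_c = (11.12 − 1)/tan25.4° = 21.32.
q = γ·D_f = 18.7 × 2.1 = 39.27 kPa.
For the ½γBN_γ term take γ' = 19.8 − 9.81 = 9.99 kN/m³ (soil below base is submerged).
c·N_c = 15 × 21.317 = 319.75 kPa
q·N_q = 39.27 × 11.122 = 436.76 kPa
0.5·γ·B·N_γ = 0.5 × 9.99 × 2.3 × 7.21 = 82.832 kPa
q_ult = 319.75 + 436.76 + 82.832 = 839.34 kPa.

q_ult ≈ 840 kPa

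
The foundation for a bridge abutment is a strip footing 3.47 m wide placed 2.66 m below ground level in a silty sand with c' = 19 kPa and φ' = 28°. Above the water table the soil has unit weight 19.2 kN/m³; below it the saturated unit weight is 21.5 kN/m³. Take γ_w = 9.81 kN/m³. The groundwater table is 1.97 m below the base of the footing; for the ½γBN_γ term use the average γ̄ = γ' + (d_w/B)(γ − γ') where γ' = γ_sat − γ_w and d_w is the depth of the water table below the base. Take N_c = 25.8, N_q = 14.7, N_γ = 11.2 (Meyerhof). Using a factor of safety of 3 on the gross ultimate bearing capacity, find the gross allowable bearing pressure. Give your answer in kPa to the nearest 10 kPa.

q = γ·D_f = 19.2 × 2.66 = 51.072 kPa.
γ' = 11.69 kN/m³; averaging over the depth B below the base, γ̄ = γ' + (d_w/B)(γ − γ') = 15.954 kN/m³.
c·N_c = 19 × 25.8 = 490.2 kPa
q·N_q = 51.072 × 14.7 = 750.76 kPa
0.5·γ·B·N_γ = 0.5 × 15.954 × 3.47 × 11.2 = 310.01 kPa
q_ult = 490.2 + 750.76 + 310.01 = 1551 kPa.
q_all = 1551 / 3 = 516.99 kPa.

q_all ≈ 520 kPa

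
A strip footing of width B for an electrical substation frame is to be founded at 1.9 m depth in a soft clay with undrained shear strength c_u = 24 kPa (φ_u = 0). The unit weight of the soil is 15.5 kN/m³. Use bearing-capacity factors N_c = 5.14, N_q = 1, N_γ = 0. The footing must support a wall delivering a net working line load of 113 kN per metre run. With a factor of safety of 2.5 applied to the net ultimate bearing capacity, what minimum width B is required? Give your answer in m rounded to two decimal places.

Overburden at base level: q = 15.5 × 1.9 = 29.45 kPa.
Cohesion term c·N_c = 24 × 5.14 = 123.36 kPa; surcharge term q·N_q = 29.45 × 1 = 29.45 kPa.
q_ult = 123.36 + 29.45 = 152.81 kPa.
For φ = 0 the ½γBN_γ term vanishes, so q_ult is independent of B. q_net = 152.81 − 29.45 = 123.36 kPa; q_all(net) = 123.36/2.5 = 49.344 kPa.
Required width B = w / q_all(net) = 113 / 49.344 = 2.29 m.

B = 2.29 m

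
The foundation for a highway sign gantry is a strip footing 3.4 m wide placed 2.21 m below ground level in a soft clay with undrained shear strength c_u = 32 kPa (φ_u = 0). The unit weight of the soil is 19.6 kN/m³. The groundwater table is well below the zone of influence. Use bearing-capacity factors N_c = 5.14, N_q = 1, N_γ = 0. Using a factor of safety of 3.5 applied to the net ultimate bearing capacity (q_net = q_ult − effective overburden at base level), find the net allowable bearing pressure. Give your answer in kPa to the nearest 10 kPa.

Overburden at base level: q = 19.6 × 2.21 = 43.316 kPa.
Cohesion term c·N_c = 32 × 5.14 = 164.48 kPa; surcharge term q·N_q = 43.316 × 1 = 43.316 kPa.
q_ult = 164.48 + 43.316 = 207.8 kPa.
Net ultimate: q_net = 207.8 − 43.316 = 164.48 kPa.
q_all(net) = 164.48 / 3.5 = 46.994 kPa.

q_all(net) ≈ 50 kPa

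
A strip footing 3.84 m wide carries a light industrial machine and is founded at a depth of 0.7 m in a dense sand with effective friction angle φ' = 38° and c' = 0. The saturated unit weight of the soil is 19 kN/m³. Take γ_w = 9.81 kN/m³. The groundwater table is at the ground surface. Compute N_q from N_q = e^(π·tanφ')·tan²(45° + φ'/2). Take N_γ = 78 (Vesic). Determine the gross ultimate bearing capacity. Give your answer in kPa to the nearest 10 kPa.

tan38° = 0.7813, so N_q = e^(π×0.7813)·tan²(64°) = 11.64 × 4.204 = 48.93.
γ' = 19 − 9.81 = 9.19 kN/m³ (submerged throughout). q = 9.19 × 0.7 = 6.433 kPa; the same γ' applies in the ½γBN_γ term.
q·N_q = 6.433 × 48.933 = 314.79 kPa
0.5·γ·B·N_γ = 0.5 × 9.19 × 3.84 × 78 = 1376.3 kPa
q_ult = 314.79 + 1376.3 = 1691.1 kPa.

q_ult ≈ 1690 kPa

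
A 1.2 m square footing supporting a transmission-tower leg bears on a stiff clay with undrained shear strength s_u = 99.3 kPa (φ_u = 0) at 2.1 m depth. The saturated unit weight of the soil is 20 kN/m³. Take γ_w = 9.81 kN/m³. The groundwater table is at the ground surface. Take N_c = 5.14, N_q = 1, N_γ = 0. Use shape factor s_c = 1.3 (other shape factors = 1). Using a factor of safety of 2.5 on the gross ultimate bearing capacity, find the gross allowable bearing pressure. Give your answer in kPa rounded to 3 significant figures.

q_all ≈ 274 kPa

γ' = 20 − 9.81 = 10.19 kN/m³ (submerged throughout). q = 10.19 × 2.1 = 21.399 kPa.
c·N_c·s_c = 99.3 × 5.14 × 1.3 = 663.52 kPa
q·N_q = 21.399 × 1 = 21.399 kPa
q_ult = 663.52 + 21.399 = 684.92 kPa.
q_all = 684.92 / 2.5 = 273.97 kPa.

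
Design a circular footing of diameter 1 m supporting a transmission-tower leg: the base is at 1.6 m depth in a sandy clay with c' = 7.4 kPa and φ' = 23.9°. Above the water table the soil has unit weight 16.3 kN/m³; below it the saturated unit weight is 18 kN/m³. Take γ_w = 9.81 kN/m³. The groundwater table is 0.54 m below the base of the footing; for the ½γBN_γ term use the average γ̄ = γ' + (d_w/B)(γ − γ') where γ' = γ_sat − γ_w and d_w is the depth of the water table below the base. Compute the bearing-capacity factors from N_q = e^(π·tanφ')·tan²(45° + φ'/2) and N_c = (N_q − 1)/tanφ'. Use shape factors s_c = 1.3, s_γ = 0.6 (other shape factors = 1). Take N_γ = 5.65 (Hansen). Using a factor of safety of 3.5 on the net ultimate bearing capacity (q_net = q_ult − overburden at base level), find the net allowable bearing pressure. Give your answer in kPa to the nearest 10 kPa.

N_q = e^(π·tan23.9°)·tan²(56.95°) = 9.5; N_c = (N_q − 1)/tanφ' = 19.19.
Overburden at base level: q = 16.3 × 1.6 = 26.08 kPa.
The water table is 0.54 m below the base (< B = 1 m), so the ½γBN_γ term uses γ̄ = γ' + (d_w/B)(γ − γ') = 8.19 + (0.54/1)(16.3 − 8.19) = 12.569 kN/m³.
Cohesion term c·N_c·s_c = 7.4 × 19.191 × 1.3 = 184.62 kPa; surcharge term q·N_q = 26.08 × 9.5042 = 247.87 kPa; self-weight term 0.5·γ·B·N_γ·s_γ = 0.5 × 12.569 × 1 × 5.65 × 0.6 = 21.305 kPa.
q_ult = 184.62 + 247.87 + 21.305 = 453.79 kPa.
q_net = 453.79 − 26.08 = 427.71 kPa.
q_all(net) = 427.71 / 3.5 = 122.2 kPa.

q_all(net) ≈ 120 kPa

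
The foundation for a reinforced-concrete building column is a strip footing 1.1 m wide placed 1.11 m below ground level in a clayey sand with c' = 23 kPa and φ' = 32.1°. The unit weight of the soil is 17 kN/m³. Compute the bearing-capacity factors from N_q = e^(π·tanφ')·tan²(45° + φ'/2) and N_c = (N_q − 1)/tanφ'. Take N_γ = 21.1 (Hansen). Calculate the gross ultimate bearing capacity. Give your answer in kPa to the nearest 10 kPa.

tan32.1° = 0.6273, so N_q = e^(π×0.6273)·tan²(61.05°) = 7.176 × 3.268 = 23.45.
N_c = (23.45 − 1)/tan32.1° = 35.79.
q = γ·D_f = 17 × 1.11 = 18.87 kPa.
c·N_c = 23 × 35.79 = 823.16 kPa
q·N_q = 18.87 × 23.451 = 442.52 kPa
0.5·γ·B·N_γ = 0.5 × 17 × 1.1 × 21.1 = 197.29 kPa
q_ult = 823.16 + 442.52 + 197.29 = 1463 kPa.

q_ult ≈ 1460 kPa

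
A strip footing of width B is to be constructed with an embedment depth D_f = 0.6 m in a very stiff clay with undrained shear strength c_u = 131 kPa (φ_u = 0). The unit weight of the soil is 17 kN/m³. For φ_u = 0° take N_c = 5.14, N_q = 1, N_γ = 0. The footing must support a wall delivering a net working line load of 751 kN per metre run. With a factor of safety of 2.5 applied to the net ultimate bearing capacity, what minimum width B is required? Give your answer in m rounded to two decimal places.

B = 2.79 m

Overburden at base level: q = 17 × 0.6 = 10.2 kPa.
Cohesion term c·N_c = 131 × 5.14 = 673.34 kPa; surcharge term q·N_q = 10.2 × 1 = 10.2 kPa.
q_ult = 673.34 + 10.2 = 683.54 kPa.
For φ = 0 the ½γBN_γ term vanishes, so q_ult is independent of B. q_net = 683.54 − 10.2 = 673.34 kPa; q_all(net) = 673.34/2.5 = 269.34 kPa.
Required width B = w / q_all(net) = 751 / 269.34 = 2.788 m.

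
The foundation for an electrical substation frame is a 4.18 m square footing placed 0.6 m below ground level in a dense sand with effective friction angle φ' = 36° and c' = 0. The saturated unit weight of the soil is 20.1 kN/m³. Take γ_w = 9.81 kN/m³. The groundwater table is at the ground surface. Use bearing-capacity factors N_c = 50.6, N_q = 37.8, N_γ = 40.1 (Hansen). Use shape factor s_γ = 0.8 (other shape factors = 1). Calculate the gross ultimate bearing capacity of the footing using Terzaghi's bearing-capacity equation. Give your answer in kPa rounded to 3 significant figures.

q_ult ≈ 923 kPa

With the water table at the surface the whole profile is submerged: γ' = 20.1 − 9.81 = 10.29 kN/m³, so q = γ'·D_f = 6.174 kPa; the same γ' applies in the ½γBN_γ term.
q_ult = q·N_q + 0.5·γ·B·N_γ·s_γ
     = 6.174 × 37.8 + 0.5 × 10.29 × 4.18 × 40.1 × 0.8
     = 233.38 + 689.92 = 923.29 kPa.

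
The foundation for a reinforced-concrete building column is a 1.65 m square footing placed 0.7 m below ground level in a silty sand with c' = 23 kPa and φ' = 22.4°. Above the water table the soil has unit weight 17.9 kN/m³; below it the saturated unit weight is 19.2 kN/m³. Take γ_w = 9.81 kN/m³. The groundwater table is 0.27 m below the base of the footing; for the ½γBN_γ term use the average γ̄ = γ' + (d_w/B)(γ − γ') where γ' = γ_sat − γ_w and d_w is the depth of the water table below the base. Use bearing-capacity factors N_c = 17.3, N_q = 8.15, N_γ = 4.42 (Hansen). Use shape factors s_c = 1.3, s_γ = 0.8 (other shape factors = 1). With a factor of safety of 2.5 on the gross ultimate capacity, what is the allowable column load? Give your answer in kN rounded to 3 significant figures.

Overburden at base level: q = 17.9 × 0.7 = 12.53 kPa.
The water table is 0.27 m below the base (< B = 1.65 m), so the ½γBN_γ term uses γ̄ = γ' + (d_w/B)(γ − γ') = 9.39 + (0.27/1.65)(17.9 − 9.39) = 10.783 kN/m³.
Cohesion term c·N_c·s_c = 23 × 17.3 × 1.3 = 517.27 kPa; surcharge term q·N_q = 12.53 × 8.15 = 102.12 kPa; self-weight term 0.5·γ·B·N_γ·s_γ = 0.5 × 10.783 × 1.65 × 4.42 × 0.8 = 31.455 kPa.
q_ult = 517.27 + 102.12 + 31.455 = 650.84 kPa.
Gross allowable pressure q_all = 650.84 / 2.5 = 260.34 kPa.
Footing area = 2.7225 m², so allowable column load = 260.34 × 2.7225 = 708.77 kN.

P_all ≈ 709 kN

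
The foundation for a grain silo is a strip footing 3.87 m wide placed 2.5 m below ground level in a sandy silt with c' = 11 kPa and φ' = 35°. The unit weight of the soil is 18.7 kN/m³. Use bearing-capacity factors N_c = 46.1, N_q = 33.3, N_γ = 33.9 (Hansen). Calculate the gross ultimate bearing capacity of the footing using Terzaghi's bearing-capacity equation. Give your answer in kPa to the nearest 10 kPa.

Effective surcharge at the founding depth q = γ·D_f = 18.7 × 2.5 = 46.75 kPa.
q_ult = c·N_c + q·N_q + 0.5·γ·B·N_γ
     = 11 × 46.1 + 46.75 × 33.3 + 0.5 × 18.7 × 3.87 × 33.9
     = 507.1 + 1556.8 + 1226.7 = 3290.5 kPa.

q_ult ≈ 3290 kPa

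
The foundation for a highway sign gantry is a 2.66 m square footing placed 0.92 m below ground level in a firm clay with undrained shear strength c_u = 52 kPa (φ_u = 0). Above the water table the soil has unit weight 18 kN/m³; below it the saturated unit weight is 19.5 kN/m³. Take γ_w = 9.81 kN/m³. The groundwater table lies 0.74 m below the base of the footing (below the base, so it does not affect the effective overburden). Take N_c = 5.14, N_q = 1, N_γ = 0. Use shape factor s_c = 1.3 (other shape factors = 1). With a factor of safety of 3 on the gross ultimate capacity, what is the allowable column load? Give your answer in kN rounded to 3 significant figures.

P_all ≈ 859 kN

Effective surcharge at the founding depth q = γ·D_f = 18 × 0.92 = 16.56 kPa.
q_ult = c·N_c·s_c + q·N_q
     = 52 × 5.14 × 1.3 + 16.56 × 1
     = 347.46 + 16.56 = 364.02 kPa.
Gross allowable pressure q_all = 364.02 / 3 = 121.34 kPa.
Footing area = 7.0756 m², so allowable column load = 121.34 × 7.0756 = 858.56 kN.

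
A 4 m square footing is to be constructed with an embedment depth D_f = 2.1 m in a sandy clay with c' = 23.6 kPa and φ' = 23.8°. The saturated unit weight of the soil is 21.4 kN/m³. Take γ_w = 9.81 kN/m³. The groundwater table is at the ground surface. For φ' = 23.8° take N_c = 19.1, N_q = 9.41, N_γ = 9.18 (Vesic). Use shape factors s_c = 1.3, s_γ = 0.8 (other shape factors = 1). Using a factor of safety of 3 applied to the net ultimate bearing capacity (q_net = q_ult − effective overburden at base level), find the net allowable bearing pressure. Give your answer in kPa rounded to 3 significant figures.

Water table at ground surface, so effective unit weight γ' = 21.4 − 9.81 = 11.59 kN/m³ is used throughout; overburden q = 11.59 × 2.1 = 24.339 kPa; the same γ' applies in the ½γBN_γ term.
Cohesion term c·N_c·s_c = 23.6 × 19.1 × 1.3 = 585.99 kPa; surcharge term q·N_q = 24.339 × 9.41 = 229.03 kPa; self-weight term 0.5·γ·B·N_γ·s_γ = 0.5 × 11.59 × 4 × 9.18 × 0.8 = 170.23 kPa.
q_ult = 585.99 + 229.03 + 170.23 = 985.25 kPa.
Net ultimate: q_net = 985.25 − 24.339 = 960.91 kPa.
q_all(net) = 960.91 / 3 = 320.3 kPa.

q_all(net) ≈ 320 kPa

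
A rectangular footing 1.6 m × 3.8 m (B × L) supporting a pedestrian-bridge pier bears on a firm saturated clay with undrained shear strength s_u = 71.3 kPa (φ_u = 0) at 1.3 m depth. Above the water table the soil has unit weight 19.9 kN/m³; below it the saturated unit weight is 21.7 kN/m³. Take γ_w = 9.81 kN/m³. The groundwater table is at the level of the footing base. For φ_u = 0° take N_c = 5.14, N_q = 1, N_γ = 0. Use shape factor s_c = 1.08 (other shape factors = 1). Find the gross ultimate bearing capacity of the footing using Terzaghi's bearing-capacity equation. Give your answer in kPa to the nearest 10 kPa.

q = γ·D_f = 19.9 × 1.3 = 25.87 kPa.
c·N_c·s_c = 71.3 × 5.14 × 1.08 = 395.8 kPa
q·N_q = 25.87 × 1 = 25.87 kPa
q_ult = 395.8 + 25.87 = 421.67 kPa.

q_ult ≈ 420 kPa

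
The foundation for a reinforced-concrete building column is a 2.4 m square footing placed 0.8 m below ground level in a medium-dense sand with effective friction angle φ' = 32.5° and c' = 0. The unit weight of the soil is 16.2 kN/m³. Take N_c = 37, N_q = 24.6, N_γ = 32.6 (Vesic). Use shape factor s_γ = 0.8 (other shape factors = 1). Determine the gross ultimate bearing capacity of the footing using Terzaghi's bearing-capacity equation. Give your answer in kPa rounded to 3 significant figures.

Overburden at base level: q = 16.2 × 0.8 = 12.96 kPa.
Surcharge term q·N_q = 12.96 × 24.6 = 318.82 kPa; self-weight term 0.5·γ·B·N_γ·s_γ = 0.5 × 16.2 × 2.4 × 32.6 × 0.8 = 507 kPa.
q_ult = 318.82 + 507 = 825.81 kPa.

q_ult ≈ 826 kPa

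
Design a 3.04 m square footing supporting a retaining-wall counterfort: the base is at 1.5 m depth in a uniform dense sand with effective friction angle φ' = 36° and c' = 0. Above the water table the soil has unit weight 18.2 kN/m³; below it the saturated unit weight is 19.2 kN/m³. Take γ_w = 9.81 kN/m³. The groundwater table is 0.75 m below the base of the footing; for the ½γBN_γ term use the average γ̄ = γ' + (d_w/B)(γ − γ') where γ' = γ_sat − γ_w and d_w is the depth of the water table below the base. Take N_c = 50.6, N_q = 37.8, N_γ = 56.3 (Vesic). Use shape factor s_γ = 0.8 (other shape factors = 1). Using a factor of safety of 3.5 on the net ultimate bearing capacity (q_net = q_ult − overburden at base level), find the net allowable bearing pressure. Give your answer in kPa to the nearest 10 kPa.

q_all(net) ≈ 510 kPa

q = γ·D_f = 18.2 × 1.5 = 27.3 kPa.
γ' = 9.39 kN/m³; averaging over the depth B below the base, γ̄ = γ' + (d_w/B)(γ − γ') = 11.564 kN/m³.
q·N_q = 27.3 × 37.8 = 1031.9 kPa
0.5·γ·B·N_γ·s_γ = 0.5 × 11.564 × 3.04 × 56.3 × 0.8 = 791.65 kPa
q_ult = 1031.9 + 791.65 = 1823.6 kPa.
q_net = 1823.6 − 27.3 = 1796.3 kPa.
q_all(net) = 1796.3 / 3.5 = 513.23 kPa.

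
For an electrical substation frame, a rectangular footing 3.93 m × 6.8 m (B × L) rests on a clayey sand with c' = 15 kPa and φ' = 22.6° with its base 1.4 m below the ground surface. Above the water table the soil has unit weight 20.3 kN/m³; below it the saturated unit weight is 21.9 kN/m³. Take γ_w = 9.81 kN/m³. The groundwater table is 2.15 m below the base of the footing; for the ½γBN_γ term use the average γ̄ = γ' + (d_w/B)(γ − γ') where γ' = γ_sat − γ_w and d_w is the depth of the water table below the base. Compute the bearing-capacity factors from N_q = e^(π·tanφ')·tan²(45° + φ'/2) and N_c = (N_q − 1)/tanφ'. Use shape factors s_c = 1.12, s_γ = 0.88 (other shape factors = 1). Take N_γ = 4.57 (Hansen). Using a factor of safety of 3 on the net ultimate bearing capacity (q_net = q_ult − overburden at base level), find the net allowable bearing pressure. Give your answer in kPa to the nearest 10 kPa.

q_all(net) ≈ 210 kPa

N_q = e^(π·tan22.6°)·tan²(56.3°) = 8.31; N_c = (N_q − 1)/tanφ' = 17.57.
Overburden at base level: q = 20.3 × 1.4 = 28.42 kPa.
The water table is 2.15 m below the base (< B = 3.93 m), so the ½γBN_γ term uses γ̄ = γ' + (d_w/B)(γ − γ') = 12.09 + (2.15/3.93)(20.3 − 12.09) = 16.581 kN/m³.
Cohesion term c·N_c·s_c = 15 × 17.57 × 1.12 = 295.17 kPa; surcharge term q·N_q = 28.42 × 8.3136 = 236.27 kPa; self-weight term 0.5·γ·B·N_γ·s_γ = 0.5 × 16.581 × 3.93 × 4.57 × 0.88 = 131.03 kPa.
q_ult = 295.17 + 236.27 + 131.03 = 662.48 kPa.
q_net = 662.48 − 28.42 = 634.06 kPa.
q_all(net) = 634.06 / 3 = 211.35 kPa.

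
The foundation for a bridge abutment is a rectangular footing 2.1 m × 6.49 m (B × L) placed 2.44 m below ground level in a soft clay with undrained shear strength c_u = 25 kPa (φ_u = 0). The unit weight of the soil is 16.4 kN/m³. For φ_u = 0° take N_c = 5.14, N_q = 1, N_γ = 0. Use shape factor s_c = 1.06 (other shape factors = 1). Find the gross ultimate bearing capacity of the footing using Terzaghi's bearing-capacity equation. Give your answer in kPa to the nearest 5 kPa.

Effective surcharge at the founding depth q = γ·D_f = 16.4 × 2.44 = 40.016 kPa.
q_ult = c·N_c·s_c + q·N_q
     = 25 × 5.14 × 1.06 + 40.016 × 1
     = 136.21 + 40.016 = 176.23 kPa.

q_ult ≈ 175 kPa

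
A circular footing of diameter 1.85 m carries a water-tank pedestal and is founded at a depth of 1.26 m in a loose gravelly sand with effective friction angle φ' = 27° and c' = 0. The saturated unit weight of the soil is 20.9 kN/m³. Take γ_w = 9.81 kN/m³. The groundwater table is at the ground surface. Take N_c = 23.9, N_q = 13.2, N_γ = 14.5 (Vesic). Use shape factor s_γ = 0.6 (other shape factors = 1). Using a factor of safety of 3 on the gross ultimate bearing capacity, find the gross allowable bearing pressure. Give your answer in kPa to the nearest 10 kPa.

Water table at ground surface, so effective unit weight γ' = 20.9 − 9.81 = 11.09 kN/m³ is used throughout; overburden q = 11.09 × 1.26 = 13.973 kPa; the same γ' applies in the ½γBN_γ term.
Surcharge term q·N_q = 13.973 × 13.2 = 184.45 kPa; self-weight term 0.5·γ·B·N_γ·s_γ = 0.5 × 11.09 × 1.85 × 14.5 × 0.6 = 89.247 kPa.
q_ult = 184.45 + 89.247 = 273.7 kPa.
q_all = 273.7 / 3 = 91.232 kPa.

q_all ≈ 90 kPa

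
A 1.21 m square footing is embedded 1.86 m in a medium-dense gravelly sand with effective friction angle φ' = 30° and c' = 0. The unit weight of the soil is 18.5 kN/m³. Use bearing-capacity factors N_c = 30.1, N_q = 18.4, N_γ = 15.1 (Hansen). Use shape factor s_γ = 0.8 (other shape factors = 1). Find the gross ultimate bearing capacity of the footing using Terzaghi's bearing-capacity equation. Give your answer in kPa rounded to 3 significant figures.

Overburden at base level: q = 18.5 × 1.86 = 34.41 kPa.
Surcharge term q·N_q = 34.41 × 18.4 = 633.14 kPa; self-weight term 0.5·γ·B·N_γ·s_γ = 0.5 × 18.5 × 1.21 × 15.1 × 0.8 = 135.21 kPa.
q_ult = 633.14 + 135.21 = 768.35 kPa.

q_ult ≈ 768 kPa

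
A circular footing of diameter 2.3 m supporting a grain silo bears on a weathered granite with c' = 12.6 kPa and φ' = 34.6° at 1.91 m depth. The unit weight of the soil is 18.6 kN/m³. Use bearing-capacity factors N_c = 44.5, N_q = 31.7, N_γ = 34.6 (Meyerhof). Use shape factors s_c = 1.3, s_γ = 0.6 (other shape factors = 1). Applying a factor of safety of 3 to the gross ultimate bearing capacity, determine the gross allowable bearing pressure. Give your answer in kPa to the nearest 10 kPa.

Overburden at base level: q = 18.6 × 1.91 = 35.526 kPa.
Cohesion term c·N_c·s_c = 12.6 × 44.5 × 1.3 = 728.91 kPa; surcharge term q·N_q = 35.526 × 31.7 = 1126.2 kPa; self-weight term 0.5·γ·B·N_γ·s_γ = 0.5 × 18.6 × 2.3 × 34.6 × 0.6 = 444.06 kPa.
q_ult = 728.91 + 1126.2 + 444.06 = 2299.1 kPa.
q_all = q_ult / FS = 2299.1 / 3 = 766.38 kPa.

q_all ≈ 770 kPa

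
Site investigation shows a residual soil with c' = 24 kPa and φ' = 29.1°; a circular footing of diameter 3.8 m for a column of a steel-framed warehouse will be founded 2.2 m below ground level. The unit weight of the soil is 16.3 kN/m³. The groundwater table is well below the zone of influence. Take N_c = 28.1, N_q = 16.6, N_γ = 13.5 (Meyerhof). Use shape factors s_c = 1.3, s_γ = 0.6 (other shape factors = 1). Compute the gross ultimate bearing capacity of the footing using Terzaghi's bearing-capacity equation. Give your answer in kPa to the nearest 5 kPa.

q = γ·D_f = 16.3 × 2.2 = 35.86 kPa.
c·N_c·s_c = 24 × 28.1 × 1.3 = 876.72 kPa
q·N_q = 35.86 × 16.6 = 595.28 kPa
0.5·γ·B·N_γ·s_γ = 0.5 × 16.3 × 3.8 × 13.5 × 0.6 = 250.86 kPa
q_ult = 876.72 + 595.28 + 250.86 = 1722.9 kPa.

q_ult ≈ 1725 kPa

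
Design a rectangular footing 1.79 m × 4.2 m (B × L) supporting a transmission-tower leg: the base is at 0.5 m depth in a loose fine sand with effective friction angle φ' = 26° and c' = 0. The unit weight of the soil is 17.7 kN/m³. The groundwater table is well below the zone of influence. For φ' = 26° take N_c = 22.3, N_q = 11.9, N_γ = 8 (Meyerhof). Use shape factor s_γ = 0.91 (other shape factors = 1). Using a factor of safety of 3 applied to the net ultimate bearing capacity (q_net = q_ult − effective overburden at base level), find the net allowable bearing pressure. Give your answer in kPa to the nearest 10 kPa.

Overburden at base level: q = 17.7 × 0.5 = 8.85 kPa.
Surcharge term q·N_q = 8.85 × 11.9 = 105.31 kPa; self-weight term 0.5·γ·B·N_γ·s_γ = 0.5 × 17.7 × 1.79 × 8 × 0.91 = 115.33 kPa.
q_ult = 105.31 + 115.33 = 220.64 kPa.
Net ultimate: q_net = 220.64 − 8.85 = 211.79 kPa.
q_all(net) = 211.79 / 3 = 70.597 kPa.

q_all(net) ≈ 70 kPa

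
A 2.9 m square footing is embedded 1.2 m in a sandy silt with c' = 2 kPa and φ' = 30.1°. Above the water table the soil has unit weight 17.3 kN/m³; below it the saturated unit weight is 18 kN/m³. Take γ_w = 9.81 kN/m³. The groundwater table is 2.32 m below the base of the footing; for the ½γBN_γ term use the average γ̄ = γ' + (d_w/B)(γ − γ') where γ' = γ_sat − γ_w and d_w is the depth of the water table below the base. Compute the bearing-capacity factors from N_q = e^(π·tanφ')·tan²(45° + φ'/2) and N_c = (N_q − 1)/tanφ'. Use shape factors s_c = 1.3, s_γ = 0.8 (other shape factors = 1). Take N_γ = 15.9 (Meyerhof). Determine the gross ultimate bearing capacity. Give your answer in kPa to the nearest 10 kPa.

tan30.1° = 0.5797, so N_q = e^(π×0.5797)·tan²(60.05°) = 6.179 × 3.012 = 18.61.
N_c = (18.61 − 1)/tan30.1° = 30.38.
Effective surcharge at the founding depth q = γ·D_f = 17.3 × 1.2 = 20.76 kPa.
With d_w = 2.32 m < B, γ̄ = 8.19 + (2.32/2.9) × (17.3 − 8.19) = 15.478 kN/m³.
q_ult = c·N_c·s_c + q·N_q + 0.5·γ·B·N_γ·s_γ
     = 2 × 30.381 × 1.3 + 20.76 × 18.611 + 0.5 × 15.478 × 2.9 × 15.9 × 0.8
     = 78.99 + 386.37 + 285.48 = 750.83 kPa.

q_ult ≈ 750 kPa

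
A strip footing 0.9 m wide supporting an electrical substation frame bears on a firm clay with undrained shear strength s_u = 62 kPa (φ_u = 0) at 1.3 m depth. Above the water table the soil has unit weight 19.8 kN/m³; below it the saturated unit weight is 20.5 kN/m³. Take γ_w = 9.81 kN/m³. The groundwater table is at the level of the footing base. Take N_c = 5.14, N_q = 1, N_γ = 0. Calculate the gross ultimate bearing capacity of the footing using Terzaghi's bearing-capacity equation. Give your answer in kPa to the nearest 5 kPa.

q_ult ≈ 345 kPa

q = γ·D_f = 19.8 × 1.3 = 25.74 kPa.
c·N_c = 62 × 5.14 = 318.68 kPa
q·N_q = 25.74 × 1 = 25.74 kPa
q_ult = 318.68 + 25.74 = 344.42 kPa.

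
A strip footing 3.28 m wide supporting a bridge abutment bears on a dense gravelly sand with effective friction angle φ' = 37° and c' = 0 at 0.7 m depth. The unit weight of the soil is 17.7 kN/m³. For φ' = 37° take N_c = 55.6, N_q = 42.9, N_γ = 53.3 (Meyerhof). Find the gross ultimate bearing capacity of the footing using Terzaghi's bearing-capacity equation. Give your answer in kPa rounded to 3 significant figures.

q_ult ≈ 2080 kPa

q = γ·D_f = 17.7 × 0.7 = 12.39 kPa.
q·N_q = 12.39 × 42.9 = 531.53 kPa
0.5·γ·B·N_γ = 0.5 × 17.7 × 3.28 × 53.3 = 1547.2 kPa
q_ult = 531.53 + 1547.2 = 2078.7 kPa.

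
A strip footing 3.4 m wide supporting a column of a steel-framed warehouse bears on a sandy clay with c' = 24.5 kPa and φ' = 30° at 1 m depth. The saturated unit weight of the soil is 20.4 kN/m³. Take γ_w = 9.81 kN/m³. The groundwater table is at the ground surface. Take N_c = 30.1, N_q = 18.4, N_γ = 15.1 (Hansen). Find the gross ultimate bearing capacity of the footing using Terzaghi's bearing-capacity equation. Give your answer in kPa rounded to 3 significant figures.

Water table at ground surface, so effective unit weight γ' = 20.4 − 9.81 = 10.59 kN/m³ is used throughout; overburden q = 10.59 × 1 = 10.59 kPa; the same γ' applies in the ½γBN_γ term.
Cohesion term c·N_c = 24.5 × 30.1 = 737.45 kPa; surcharge term q·N_q = 10.59 × 18.4 = 194.86 kPa; self-weight term 0.5·γ·B·N_γ = 0.5 × 10.59 × 3.4 × 15.1 = 271.85 kPa.
q_ult = 737.45 + 194.86 + 271.85 = 1204.2 kPa.

q_ult ≈ 1200 kPa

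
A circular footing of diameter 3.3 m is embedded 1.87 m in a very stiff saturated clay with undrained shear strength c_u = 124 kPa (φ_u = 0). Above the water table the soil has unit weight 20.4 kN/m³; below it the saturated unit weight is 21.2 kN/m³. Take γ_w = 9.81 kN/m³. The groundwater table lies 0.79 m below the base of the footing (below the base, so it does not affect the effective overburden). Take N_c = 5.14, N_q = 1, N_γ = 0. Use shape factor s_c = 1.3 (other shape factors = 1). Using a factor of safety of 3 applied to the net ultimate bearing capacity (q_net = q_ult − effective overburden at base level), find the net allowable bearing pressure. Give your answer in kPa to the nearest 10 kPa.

q_all(net) ≈ 280 kPa

Effective surcharge at the founding depth q = γ·D_f = 20.4 × 1.87 = 38.148 kPa.
q_ult = c·N_c·s_c + q·N_q
     = 124 × 5.14 × 1.3 + 38.148 × 1
     = 828.57 + 38.148 = 866.72 kPa.
Net ultimate: q_net = 866.72 − 38.148 = 828.57 kPa.
q_all(net) = 828.57 / 3 = 276.19 kPa.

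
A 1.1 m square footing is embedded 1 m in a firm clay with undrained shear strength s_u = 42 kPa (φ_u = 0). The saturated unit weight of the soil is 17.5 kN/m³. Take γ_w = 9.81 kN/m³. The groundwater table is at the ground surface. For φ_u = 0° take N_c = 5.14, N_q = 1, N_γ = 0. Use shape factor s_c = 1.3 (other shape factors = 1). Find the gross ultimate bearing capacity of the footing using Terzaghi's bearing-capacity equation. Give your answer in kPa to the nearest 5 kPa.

q_ult ≈ 290 kPa

With the water table at the surface the whole profile is submerged: γ' = 17.5 − 9.81 = 7.69 kN/m³, so q = γ'·D_f = 7.69 kPa.
q_ult = c·N_c·s_c + q·N_q
     = 42 × 5.14 × 1.3 + 7.69 × 1
     = 280.64 + 7.69 = 288.33 kPa.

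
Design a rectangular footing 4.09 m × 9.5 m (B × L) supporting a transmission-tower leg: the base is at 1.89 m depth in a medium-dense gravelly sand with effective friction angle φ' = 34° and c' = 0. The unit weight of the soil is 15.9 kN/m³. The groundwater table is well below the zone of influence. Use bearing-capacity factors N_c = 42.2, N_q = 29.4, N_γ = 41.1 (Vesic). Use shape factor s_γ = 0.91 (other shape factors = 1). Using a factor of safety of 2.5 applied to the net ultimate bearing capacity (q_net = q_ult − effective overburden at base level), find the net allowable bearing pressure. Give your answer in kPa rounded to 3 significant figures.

q_all(net) ≈ 828 kPa

Overburden at base level: q = 15.9 × 1.89 = 30.051 kPa.
Surcharge term q·N_q = 30.051 × 29.4 = 883.5 kPa; self-weight term 0.5·γ·B·N_γ·s_γ = 0.5 × 15.9 × 4.09 × 41.1 × 0.91 = 1216.1 kPa.
q_ult = 883.5 + 1216.1 = 2099.6 kPa.
Net ultimate: q_net = 2099.6 − 30.051 = 2069.6 kPa.
q_all(net) = 2069.6 / 2.5 = 827.82 kPa.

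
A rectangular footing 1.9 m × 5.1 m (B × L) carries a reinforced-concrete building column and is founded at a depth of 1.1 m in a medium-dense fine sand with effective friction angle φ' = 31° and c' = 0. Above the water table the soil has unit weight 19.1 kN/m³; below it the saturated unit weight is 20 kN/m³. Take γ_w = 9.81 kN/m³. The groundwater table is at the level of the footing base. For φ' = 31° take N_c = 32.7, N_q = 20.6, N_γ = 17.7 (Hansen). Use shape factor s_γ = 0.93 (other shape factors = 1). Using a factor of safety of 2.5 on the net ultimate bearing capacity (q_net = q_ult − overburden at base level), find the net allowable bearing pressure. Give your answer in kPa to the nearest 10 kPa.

Overburden at base level: q = 19.1 × 1.1 = 21.01 kPa.
Below the base the soil is submerged, so the ½γBN_γ term uses γ' = 20 − 9.81 = 10.19 kN/m³.
Surcharge term q·N_q = 21.01 × 20.6 = 432.81 kPa; self-weight term 0.5·γ·B·N_γ·s_γ = 0.5 × 10.19 × 1.9 × 17.7 × 0.93 = 159.35 kPa.
q_ult = 432.81 + 159.35 = 592.16 kPa.
q_net = 592.16 − 21.01 = 571.15 kPa.
q_all(net) = 571.15 / 2.5 = 228.46 kPa.

q_all(net) ≈ 230 kPa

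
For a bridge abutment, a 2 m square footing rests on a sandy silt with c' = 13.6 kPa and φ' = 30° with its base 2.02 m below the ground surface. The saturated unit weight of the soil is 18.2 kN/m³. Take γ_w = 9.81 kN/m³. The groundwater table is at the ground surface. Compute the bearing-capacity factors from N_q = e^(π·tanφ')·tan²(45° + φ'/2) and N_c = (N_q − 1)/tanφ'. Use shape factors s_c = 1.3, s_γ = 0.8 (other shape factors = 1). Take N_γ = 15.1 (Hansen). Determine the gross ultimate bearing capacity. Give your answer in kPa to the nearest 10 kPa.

q_ult ≈ 950 kPa

tan30° = 0.5774, so N_q = e^(π×0.5774)·tan²(60°) = 6.134 × 3.0 = 18.4.
N_c = (18.4 − 1)/tan30° = 30.14.
With the water table at the surface the whole profile is submerged: γ' = 18.2 − 9.81 = 8.39 kN/m³, so q = γ'·D_f = 16.948 kPa; the same γ' applies in the ½γBN_γ term.
q_ult = c·N_c·s_c + q·N_q + 0.5·γ·B·N_γ·s_γ
     = 13.6 × 30.14 × 1.3 + 16.948 × 18.401 + 0.5 × 8.39 × 2 × 15.1 × 0.8
     = 532.87 + 311.86 + 101.35 = 946.08 kPa.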